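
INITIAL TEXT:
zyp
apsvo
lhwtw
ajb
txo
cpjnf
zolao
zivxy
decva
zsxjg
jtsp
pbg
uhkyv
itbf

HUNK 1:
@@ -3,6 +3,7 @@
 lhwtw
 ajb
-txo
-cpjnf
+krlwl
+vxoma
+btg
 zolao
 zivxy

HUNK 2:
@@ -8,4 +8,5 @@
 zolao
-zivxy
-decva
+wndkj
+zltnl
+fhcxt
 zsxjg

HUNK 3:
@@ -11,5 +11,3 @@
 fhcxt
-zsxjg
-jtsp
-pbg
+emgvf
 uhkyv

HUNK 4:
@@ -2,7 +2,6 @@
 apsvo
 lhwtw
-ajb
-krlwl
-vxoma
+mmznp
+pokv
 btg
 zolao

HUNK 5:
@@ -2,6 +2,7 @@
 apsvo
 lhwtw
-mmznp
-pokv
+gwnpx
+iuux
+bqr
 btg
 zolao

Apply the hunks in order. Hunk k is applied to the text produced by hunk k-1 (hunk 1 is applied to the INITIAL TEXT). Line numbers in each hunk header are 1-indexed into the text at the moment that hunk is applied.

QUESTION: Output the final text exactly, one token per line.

Answer: zyp
apsvo
lhwtw
gwnpx
iuux
bqr
btg
zolao
wndkj
zltnl
fhcxt
emgvf
uhkyv
itbf

Derivation:
Hunk 1: at line 3 remove [txo,cpjnf] add [krlwl,vxoma,btg] -> 15 lines: zyp apsvo lhwtw ajb krlwl vxoma btg zolao zivxy decva zsxjg jtsp pbg uhkyv itbf
Hunk 2: at line 8 remove [zivxy,decva] add [wndkj,zltnl,fhcxt] -> 16 lines: zyp apsvo lhwtw ajb krlwl vxoma btg zolao wndkj zltnl fhcxt zsxjg jtsp pbg uhkyv itbf
Hunk 3: at line 11 remove [zsxjg,jtsp,pbg] add [emgvf] -> 14 lines: zyp apsvo lhwtw ajb krlwl vxoma btg zolao wndkj zltnl fhcxt emgvf uhkyv itbf
Hunk 4: at line 2 remove [ajb,krlwl,vxoma] add [mmznp,pokv] -> 13 lines: zyp apsvo lhwtw mmznp pokv btg zolao wndkj zltnl fhcxt emgvf uhkyv itbf
Hunk 5: at line 2 remove [mmznp,pokv] add [gwnpx,iuux,bqr] -> 14 lines: zyp apsvo lhwtw gwnpx iuux bqr btg zolao wndkj zltnl fhcxt emgvf uhkyv itbf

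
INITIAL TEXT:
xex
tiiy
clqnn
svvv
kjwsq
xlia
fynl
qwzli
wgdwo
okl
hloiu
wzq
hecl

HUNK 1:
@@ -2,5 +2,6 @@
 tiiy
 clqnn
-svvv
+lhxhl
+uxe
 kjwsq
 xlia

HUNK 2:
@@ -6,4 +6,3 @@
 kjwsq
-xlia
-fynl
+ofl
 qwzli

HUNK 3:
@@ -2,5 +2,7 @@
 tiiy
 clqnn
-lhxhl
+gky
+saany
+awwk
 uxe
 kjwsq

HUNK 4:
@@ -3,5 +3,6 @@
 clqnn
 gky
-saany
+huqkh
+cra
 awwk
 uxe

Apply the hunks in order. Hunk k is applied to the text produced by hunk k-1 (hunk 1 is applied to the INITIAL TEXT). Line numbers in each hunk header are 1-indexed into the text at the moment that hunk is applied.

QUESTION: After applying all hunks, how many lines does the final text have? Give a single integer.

Answer: 16

Derivation:
Hunk 1: at line 2 remove [svvv] add [lhxhl,uxe] -> 14 lines: xex tiiy clqnn lhxhl uxe kjwsq xlia fynl qwzli wgdwo okl hloiu wzq hecl
Hunk 2: at line 6 remove [xlia,fynl] add [ofl] -> 13 lines: xex tiiy clqnn lhxhl uxe kjwsq ofl qwzli wgdwo okl hloiu wzq hecl
Hunk 3: at line 2 remove [lhxhl] add [gky,saany,awwk] -> 15 lines: xex tiiy clqnn gky saany awwk uxe kjwsq ofl qwzli wgdwo okl hloiu wzq hecl
Hunk 4: at line 3 remove [saany] add [huqkh,cra] -> 16 lines: xex tiiy clqnn gky huqkh cra awwk uxe kjwsq ofl qwzli wgdwo okl hloiu wzq hecl
Final line count: 16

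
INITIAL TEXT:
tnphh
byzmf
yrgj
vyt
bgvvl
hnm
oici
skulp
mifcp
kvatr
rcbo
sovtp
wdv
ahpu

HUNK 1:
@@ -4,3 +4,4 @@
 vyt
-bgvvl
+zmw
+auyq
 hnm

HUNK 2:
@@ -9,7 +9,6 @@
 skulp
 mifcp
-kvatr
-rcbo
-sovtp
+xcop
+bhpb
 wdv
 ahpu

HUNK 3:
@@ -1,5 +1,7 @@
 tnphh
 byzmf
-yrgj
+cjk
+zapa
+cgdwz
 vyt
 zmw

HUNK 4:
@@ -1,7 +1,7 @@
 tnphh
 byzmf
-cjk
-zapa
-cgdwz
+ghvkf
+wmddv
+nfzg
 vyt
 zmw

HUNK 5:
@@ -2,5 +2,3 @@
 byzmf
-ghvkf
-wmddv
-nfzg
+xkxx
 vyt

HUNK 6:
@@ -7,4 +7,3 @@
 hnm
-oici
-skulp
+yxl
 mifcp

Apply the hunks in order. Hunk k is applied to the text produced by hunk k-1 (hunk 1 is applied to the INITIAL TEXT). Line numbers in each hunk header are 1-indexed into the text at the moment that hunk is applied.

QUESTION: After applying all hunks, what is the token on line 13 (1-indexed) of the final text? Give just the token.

Answer: ahpu

Derivation:
Hunk 1: at line 4 remove [bgvvl] add [zmw,auyq] -> 15 lines: tnphh byzmf yrgj vyt zmw auyq hnm oici skulp mifcp kvatr rcbo sovtp wdv ahpu
Hunk 2: at line 9 remove [kvatr,rcbo,sovtp] add [xcop,bhpb] -> 14 lines: tnphh byzmf yrgj vyt zmw auyq hnm oici skulp mifcp xcop bhpb wdv ahpu
Hunk 3: at line 1 remove [yrgj] add [cjk,zapa,cgdwz] -> 16 lines: tnphh byzmf cjk zapa cgdwz vyt zmw auyq hnm oici skulp mifcp xcop bhpb wdv ahpu
Hunk 4: at line 1 remove [cjk,zapa,cgdwz] add [ghvkf,wmddv,nfzg] -> 16 lines: tnphh byzmf ghvkf wmddv nfzg vyt zmw auyq hnm oici skulp mifcp xcop bhpb wdv ahpu
Hunk 5: at line 2 remove [ghvkf,wmddv,nfzg] add [xkxx] -> 14 lines: tnphh byzmf xkxx vyt zmw auyq hnm oici skulp mifcp xcop bhpb wdv ahpu
Hunk 6: at line 7 remove [oici,skulp] add [yxl] -> 13 lines: tnphh byzmf xkxx vyt zmw auyq hnm yxl mifcp xcop bhpb wdv ahpu
Final line 13: ahpu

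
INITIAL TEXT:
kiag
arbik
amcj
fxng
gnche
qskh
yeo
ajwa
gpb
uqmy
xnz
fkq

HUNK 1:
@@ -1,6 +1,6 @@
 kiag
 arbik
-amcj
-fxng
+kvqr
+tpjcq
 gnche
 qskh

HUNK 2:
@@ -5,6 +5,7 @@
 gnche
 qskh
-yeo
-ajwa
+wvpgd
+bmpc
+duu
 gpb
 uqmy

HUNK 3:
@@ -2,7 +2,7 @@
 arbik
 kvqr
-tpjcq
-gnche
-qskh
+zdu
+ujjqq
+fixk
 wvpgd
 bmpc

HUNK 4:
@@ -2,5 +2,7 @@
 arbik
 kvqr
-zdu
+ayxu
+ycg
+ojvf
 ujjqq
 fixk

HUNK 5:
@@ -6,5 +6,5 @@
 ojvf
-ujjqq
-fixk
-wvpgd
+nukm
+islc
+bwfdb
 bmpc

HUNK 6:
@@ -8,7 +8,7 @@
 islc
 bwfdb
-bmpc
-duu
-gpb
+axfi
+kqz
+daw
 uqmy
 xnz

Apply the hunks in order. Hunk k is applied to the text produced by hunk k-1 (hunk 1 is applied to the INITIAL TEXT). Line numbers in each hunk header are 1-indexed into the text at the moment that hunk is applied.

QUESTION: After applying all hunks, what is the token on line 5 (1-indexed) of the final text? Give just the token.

Hunk 1: at line 1 remove [amcj,fxng] add [kvqr,tpjcq] -> 12 lines: kiag arbik kvqr tpjcq gnche qskh yeo ajwa gpb uqmy xnz fkq
Hunk 2: at line 5 remove [yeo,ajwa] add [wvpgd,bmpc,duu] -> 13 lines: kiag arbik kvqr tpjcq gnche qskh wvpgd bmpc duu gpb uqmy xnz fkq
Hunk 3: at line 2 remove [tpjcq,gnche,qskh] add [zdu,ujjqq,fixk] -> 13 lines: kiag arbik kvqr zdu ujjqq fixk wvpgd bmpc duu gpb uqmy xnz fkq
Hunk 4: at line 2 remove [zdu] add [ayxu,ycg,ojvf] -> 15 lines: kiag arbik kvqr ayxu ycg ojvf ujjqq fixk wvpgd bmpc duu gpb uqmy xnz fkq
Hunk 5: at line 6 remove [ujjqq,fixk,wvpgd] add [nukm,islc,bwfdb] -> 15 lines: kiag arbik kvqr ayxu ycg ojvf nukm islc bwfdb bmpc duu gpb uqmy xnz fkq
Hunk 6: at line 8 remove [bmpc,duu,gpb] add [axfi,kqz,daw] -> 15 lines: kiag arbik kvqr ayxu ycg ojvf nukm islc bwfdb axfi kqz daw uqmy xnz fkq
Final line 5: ycg

Answer: ycg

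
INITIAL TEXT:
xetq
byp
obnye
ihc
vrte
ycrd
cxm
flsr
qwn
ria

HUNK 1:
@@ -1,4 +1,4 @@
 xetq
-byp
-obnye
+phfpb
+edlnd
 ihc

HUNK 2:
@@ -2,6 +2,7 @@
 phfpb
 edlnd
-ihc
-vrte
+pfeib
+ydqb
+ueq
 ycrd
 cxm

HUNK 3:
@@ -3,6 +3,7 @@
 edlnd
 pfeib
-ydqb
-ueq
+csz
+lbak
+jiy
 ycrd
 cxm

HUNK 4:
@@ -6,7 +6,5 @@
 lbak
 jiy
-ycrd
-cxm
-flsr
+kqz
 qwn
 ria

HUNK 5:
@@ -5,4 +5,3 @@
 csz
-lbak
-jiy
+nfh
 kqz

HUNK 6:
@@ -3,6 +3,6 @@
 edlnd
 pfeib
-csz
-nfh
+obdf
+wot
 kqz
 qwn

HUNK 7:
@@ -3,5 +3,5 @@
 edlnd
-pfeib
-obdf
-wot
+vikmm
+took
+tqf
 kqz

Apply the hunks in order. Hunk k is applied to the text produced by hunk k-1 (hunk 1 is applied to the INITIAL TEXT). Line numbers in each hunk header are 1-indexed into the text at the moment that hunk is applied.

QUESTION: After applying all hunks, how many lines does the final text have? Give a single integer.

Answer: 9

Derivation:
Hunk 1: at line 1 remove [byp,obnye] add [phfpb,edlnd] -> 10 lines: xetq phfpb edlnd ihc vrte ycrd cxm flsr qwn ria
Hunk 2: at line 2 remove [ihc,vrte] add [pfeib,ydqb,ueq] -> 11 lines: xetq phfpb edlnd pfeib ydqb ueq ycrd cxm flsr qwn ria
Hunk 3: at line 3 remove [ydqb,ueq] add [csz,lbak,jiy] -> 12 lines: xetq phfpb edlnd pfeib csz lbak jiy ycrd cxm flsr qwn ria
Hunk 4: at line 6 remove [ycrd,cxm,flsr] add [kqz] -> 10 lines: xetq phfpb edlnd pfeib csz lbak jiy kqz qwn ria
Hunk 5: at line 5 remove [lbak,jiy] add [nfh] -> 9 lines: xetq phfpb edlnd pfeib csz nfh kqz qwn ria
Hunk 6: at line 3 remove [csz,nfh] add [obdf,wot] -> 9 lines: xetq phfpb edlnd pfeib obdf wot kqz qwn ria
Hunk 7: at line 3 remove [pfeib,obdf,wot] add [vikmm,took,tqf] -> 9 lines: xetq phfpb edlnd vikmm took tqf kqz qwn ria
Final line count: 9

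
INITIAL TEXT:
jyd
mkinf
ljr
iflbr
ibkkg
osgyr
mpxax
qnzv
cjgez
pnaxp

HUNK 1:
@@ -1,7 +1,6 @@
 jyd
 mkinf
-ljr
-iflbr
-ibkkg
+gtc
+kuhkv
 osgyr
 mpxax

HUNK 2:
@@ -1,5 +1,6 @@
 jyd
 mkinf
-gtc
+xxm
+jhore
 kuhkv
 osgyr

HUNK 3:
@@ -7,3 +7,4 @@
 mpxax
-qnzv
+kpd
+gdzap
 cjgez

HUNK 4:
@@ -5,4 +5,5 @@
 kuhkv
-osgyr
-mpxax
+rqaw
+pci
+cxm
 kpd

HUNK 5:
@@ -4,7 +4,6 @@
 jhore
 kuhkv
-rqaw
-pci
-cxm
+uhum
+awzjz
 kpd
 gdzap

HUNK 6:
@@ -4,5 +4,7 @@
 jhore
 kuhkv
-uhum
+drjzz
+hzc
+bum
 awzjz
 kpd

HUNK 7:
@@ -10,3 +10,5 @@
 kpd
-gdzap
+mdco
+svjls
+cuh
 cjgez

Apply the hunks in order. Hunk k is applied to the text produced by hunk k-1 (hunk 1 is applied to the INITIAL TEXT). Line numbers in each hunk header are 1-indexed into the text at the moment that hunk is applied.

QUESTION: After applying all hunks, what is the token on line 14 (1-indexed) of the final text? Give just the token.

Answer: cjgez

Derivation:
Hunk 1: at line 1 remove [ljr,iflbr,ibkkg] add [gtc,kuhkv] -> 9 lines: jyd mkinf gtc kuhkv osgyr mpxax qnzv cjgez pnaxp
Hunk 2: at line 1 remove [gtc] add [xxm,jhore] -> 10 lines: jyd mkinf xxm jhore kuhkv osgyr mpxax qnzv cjgez pnaxp
Hunk 3: at line 7 remove [qnzv] add [kpd,gdzap] -> 11 lines: jyd mkinf xxm jhore kuhkv osgyr mpxax kpd gdzap cjgez pnaxp
Hunk 4: at line 5 remove [osgyr,mpxax] add [rqaw,pci,cxm] -> 12 lines: jyd mkinf xxm jhore kuhkv rqaw pci cxm kpd gdzap cjgez pnaxp
Hunk 5: at line 4 remove [rqaw,pci,cxm] add [uhum,awzjz] -> 11 lines: jyd mkinf xxm jhore kuhkv uhum awzjz kpd gdzap cjgez pnaxp
Hunk 6: at line 4 remove [uhum] add [drjzz,hzc,bum] -> 13 lines: jyd mkinf xxm jhore kuhkv drjzz hzc bum awzjz kpd gdzap cjgez pnaxp
Hunk 7: at line 10 remove [gdzap] add [mdco,svjls,cuh] -> 15 lines: jyd mkinf xxm jhore kuhkv drjzz hzc bum awzjz kpd mdco svjls cuh cjgez pnaxp
Final line 14: cjgez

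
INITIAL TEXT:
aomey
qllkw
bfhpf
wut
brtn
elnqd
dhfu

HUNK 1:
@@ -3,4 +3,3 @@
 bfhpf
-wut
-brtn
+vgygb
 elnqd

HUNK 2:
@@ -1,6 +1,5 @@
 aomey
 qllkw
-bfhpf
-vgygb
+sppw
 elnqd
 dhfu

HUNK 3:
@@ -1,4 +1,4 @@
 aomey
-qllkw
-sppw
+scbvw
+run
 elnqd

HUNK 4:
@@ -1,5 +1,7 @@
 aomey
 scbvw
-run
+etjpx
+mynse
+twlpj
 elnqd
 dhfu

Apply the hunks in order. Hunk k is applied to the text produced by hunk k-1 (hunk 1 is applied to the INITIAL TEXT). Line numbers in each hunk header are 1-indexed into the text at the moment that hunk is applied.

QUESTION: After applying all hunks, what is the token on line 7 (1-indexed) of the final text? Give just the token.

Hunk 1: at line 3 remove [wut,brtn] add [vgygb] -> 6 lines: aomey qllkw bfhpf vgygb elnqd dhfu
Hunk 2: at line 1 remove [bfhpf,vgygb] add [sppw] -> 5 lines: aomey qllkw sppw elnqd dhfu
Hunk 3: at line 1 remove [qllkw,sppw] add [scbvw,run] -> 5 lines: aomey scbvw run elnqd dhfu
Hunk 4: at line 1 remove [run] add [etjpx,mynse,twlpj] -> 7 lines: aomey scbvw etjpx mynse twlpj elnqd dhfu
Final line 7: dhfu

Answer: dhfu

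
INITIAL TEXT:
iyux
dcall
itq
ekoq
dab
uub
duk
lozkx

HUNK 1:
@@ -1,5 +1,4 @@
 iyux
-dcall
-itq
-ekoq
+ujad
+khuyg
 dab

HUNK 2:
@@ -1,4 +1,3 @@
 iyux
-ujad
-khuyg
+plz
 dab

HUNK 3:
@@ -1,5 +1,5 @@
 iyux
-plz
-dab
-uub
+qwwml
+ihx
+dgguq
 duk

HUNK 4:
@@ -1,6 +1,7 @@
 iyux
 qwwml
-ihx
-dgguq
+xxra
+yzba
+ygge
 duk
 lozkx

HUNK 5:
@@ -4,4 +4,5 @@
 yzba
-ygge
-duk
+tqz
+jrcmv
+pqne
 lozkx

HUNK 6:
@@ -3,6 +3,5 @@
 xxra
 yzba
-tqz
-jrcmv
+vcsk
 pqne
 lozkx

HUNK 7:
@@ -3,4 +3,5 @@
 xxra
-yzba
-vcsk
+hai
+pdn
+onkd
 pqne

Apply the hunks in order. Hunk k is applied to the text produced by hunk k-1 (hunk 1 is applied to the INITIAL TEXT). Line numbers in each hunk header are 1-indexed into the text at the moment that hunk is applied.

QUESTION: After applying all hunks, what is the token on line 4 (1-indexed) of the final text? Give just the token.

Hunk 1: at line 1 remove [dcall,itq,ekoq] add [ujad,khuyg] -> 7 lines: iyux ujad khuyg dab uub duk lozkx
Hunk 2: at line 1 remove [ujad,khuyg] add [plz] -> 6 lines: iyux plz dab uub duk lozkx
Hunk 3: at line 1 remove [plz,dab,uub] add [qwwml,ihx,dgguq] -> 6 lines: iyux qwwml ihx dgguq duk lozkx
Hunk 4: at line 1 remove [ihx,dgguq] add [xxra,yzba,ygge] -> 7 lines: iyux qwwml xxra yzba ygge duk lozkx
Hunk 5: at line 4 remove [ygge,duk] add [tqz,jrcmv,pqne] -> 8 lines: iyux qwwml xxra yzba tqz jrcmv pqne lozkx
Hunk 6: at line 3 remove [tqz,jrcmv] add [vcsk] -> 7 lines: iyux qwwml xxra yzba vcsk pqne lozkx
Hunk 7: at line 3 remove [yzba,vcsk] add [hai,pdn,onkd] -> 8 lines: iyux qwwml xxra hai pdn onkd pqne lozkx
Final line 4: hai

Answer: hai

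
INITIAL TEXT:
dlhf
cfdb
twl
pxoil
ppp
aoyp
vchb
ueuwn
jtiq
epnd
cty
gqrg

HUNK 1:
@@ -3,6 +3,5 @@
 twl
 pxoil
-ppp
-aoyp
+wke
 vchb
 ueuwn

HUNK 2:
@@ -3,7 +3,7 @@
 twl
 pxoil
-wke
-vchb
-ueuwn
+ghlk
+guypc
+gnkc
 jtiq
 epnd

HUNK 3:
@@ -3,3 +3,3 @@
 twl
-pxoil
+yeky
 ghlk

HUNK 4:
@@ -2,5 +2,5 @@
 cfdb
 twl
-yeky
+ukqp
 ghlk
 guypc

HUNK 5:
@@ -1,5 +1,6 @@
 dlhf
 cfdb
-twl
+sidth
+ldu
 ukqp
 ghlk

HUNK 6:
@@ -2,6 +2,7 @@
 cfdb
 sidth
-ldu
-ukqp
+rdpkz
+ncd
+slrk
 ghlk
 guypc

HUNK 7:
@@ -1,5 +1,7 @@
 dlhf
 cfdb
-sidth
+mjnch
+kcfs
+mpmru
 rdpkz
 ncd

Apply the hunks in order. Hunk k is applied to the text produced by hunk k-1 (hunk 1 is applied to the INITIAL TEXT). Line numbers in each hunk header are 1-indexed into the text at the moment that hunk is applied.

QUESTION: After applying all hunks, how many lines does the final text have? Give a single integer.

Hunk 1: at line 3 remove [ppp,aoyp] add [wke] -> 11 lines: dlhf cfdb twl pxoil wke vchb ueuwn jtiq epnd cty gqrg
Hunk 2: at line 3 remove [wke,vchb,ueuwn] add [ghlk,guypc,gnkc] -> 11 lines: dlhf cfdb twl pxoil ghlk guypc gnkc jtiq epnd cty gqrg
Hunk 3: at line 3 remove [pxoil] add [yeky] -> 11 lines: dlhf cfdb twl yeky ghlk guypc gnkc jtiq epnd cty gqrg
Hunk 4: at line 2 remove [yeky] add [ukqp] -> 11 lines: dlhf cfdb twl ukqp ghlk guypc gnkc jtiq epnd cty gqrg
Hunk 5: at line 1 remove [twl] add [sidth,ldu] -> 12 lines: dlhf cfdb sidth ldu ukqp ghlk guypc gnkc jtiq epnd cty gqrg
Hunk 6: at line 2 remove [ldu,ukqp] add [rdpkz,ncd,slrk] -> 13 lines: dlhf cfdb sidth rdpkz ncd slrk ghlk guypc gnkc jtiq epnd cty gqrg
Hunk 7: at line 1 remove [sidth] add [mjnch,kcfs,mpmru] -> 15 lines: dlhf cfdb mjnch kcfs mpmru rdpkz ncd slrk ghlk guypc gnkc jtiq epnd cty gqrg
Final line count: 15

Answer: 15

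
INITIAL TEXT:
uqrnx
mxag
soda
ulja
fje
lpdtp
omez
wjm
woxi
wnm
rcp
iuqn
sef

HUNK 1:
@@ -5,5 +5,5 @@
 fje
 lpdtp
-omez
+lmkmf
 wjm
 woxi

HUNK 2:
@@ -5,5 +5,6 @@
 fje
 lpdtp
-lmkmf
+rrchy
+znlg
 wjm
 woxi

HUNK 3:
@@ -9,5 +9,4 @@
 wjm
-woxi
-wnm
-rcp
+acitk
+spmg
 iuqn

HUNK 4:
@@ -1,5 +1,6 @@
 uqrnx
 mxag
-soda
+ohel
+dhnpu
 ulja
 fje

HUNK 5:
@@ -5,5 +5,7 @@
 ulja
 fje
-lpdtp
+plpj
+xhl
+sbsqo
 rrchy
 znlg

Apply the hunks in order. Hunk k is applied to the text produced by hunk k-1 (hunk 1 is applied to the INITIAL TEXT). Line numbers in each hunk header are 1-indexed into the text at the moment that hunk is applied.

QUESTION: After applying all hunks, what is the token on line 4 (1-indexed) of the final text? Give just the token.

Answer: dhnpu

Derivation:
Hunk 1: at line 5 remove [omez] add [lmkmf] -> 13 lines: uqrnx mxag soda ulja fje lpdtp lmkmf wjm woxi wnm rcp iuqn sef
Hunk 2: at line 5 remove [lmkmf] add [rrchy,znlg] -> 14 lines: uqrnx mxag soda ulja fje lpdtp rrchy znlg wjm woxi wnm rcp iuqn sef
Hunk 3: at line 9 remove [woxi,wnm,rcp] add [acitk,spmg] -> 13 lines: uqrnx mxag soda ulja fje lpdtp rrchy znlg wjm acitk spmg iuqn sef
Hunk 4: at line 1 remove [soda] add [ohel,dhnpu] -> 14 lines: uqrnx mxag ohel dhnpu ulja fje lpdtp rrchy znlg wjm acitk spmg iuqn sef
Hunk 5: at line 5 remove [lpdtp] add [plpj,xhl,sbsqo] -> 16 lines: uqrnx mxag ohel dhnpu ulja fje plpj xhl sbsqo rrchy znlg wjm acitk spmg iuqn sef
Final line 4: dhnpu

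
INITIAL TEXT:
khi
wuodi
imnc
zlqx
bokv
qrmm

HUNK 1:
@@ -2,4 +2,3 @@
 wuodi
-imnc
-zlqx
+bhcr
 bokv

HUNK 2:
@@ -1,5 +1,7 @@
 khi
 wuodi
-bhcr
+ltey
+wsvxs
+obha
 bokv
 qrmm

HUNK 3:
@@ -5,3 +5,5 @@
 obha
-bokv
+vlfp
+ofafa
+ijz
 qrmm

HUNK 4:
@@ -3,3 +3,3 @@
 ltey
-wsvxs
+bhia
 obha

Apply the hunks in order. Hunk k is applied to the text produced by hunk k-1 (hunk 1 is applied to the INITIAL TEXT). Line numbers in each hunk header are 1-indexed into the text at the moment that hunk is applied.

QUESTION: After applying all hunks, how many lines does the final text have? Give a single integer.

Answer: 9

Derivation:
Hunk 1: at line 2 remove [imnc,zlqx] add [bhcr] -> 5 lines: khi wuodi bhcr bokv qrmm
Hunk 2: at line 1 remove [bhcr] add [ltey,wsvxs,obha] -> 7 lines: khi wuodi ltey wsvxs obha bokv qrmm
Hunk 3: at line 5 remove [bokv] add [vlfp,ofafa,ijz] -> 9 lines: khi wuodi ltey wsvxs obha vlfp ofafa ijz qrmm
Hunk 4: at line 3 remove [wsvxs] add [bhia] -> 9 lines: khi wuodi ltey bhia obha vlfp ofafa ijz qrmm
Final line count: 9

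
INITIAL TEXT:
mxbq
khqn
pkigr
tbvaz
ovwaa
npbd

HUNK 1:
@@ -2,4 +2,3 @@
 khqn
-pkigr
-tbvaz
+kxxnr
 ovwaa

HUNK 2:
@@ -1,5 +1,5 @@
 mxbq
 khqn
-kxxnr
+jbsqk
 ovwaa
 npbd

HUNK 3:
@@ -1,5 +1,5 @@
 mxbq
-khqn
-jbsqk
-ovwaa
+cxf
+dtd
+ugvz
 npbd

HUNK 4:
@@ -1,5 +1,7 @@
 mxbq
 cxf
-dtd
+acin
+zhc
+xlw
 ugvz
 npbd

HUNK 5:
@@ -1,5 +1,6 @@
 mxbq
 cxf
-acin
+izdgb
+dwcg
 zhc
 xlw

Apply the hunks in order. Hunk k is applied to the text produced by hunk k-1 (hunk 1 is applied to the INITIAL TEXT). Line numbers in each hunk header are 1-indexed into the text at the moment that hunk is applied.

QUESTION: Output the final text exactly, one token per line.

Answer: mxbq
cxf
izdgb
dwcg
zhc
xlw
ugvz
npbd

Derivation:
Hunk 1: at line 2 remove [pkigr,tbvaz] add [kxxnr] -> 5 lines: mxbq khqn kxxnr ovwaa npbd
Hunk 2: at line 1 remove [kxxnr] add [jbsqk] -> 5 lines: mxbq khqn jbsqk ovwaa npbd
Hunk 3: at line 1 remove [khqn,jbsqk,ovwaa] add [cxf,dtd,ugvz] -> 5 lines: mxbq cxf dtd ugvz npbd
Hunk 4: at line 1 remove [dtd] add [acin,zhc,xlw] -> 7 lines: mxbq cxf acin zhc xlw ugvz npbd
Hunk 5: at line 1 remove [acin] add [izdgb,dwcg] -> 8 lines: mxbq cxf izdgb dwcg zhc xlw ugvz npbd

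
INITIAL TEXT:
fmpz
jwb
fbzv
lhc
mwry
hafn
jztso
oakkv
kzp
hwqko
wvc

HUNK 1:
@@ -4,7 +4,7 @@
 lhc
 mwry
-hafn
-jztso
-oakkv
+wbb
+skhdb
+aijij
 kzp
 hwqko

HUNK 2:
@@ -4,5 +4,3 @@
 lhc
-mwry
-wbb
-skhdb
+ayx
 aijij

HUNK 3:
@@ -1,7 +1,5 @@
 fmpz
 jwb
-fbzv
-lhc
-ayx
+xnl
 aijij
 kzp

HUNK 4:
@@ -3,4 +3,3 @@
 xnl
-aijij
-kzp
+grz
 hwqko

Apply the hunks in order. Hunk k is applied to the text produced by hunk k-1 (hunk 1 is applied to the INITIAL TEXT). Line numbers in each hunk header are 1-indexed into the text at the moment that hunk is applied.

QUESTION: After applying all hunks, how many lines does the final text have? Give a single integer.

Hunk 1: at line 4 remove [hafn,jztso,oakkv] add [wbb,skhdb,aijij] -> 11 lines: fmpz jwb fbzv lhc mwry wbb skhdb aijij kzp hwqko wvc
Hunk 2: at line 4 remove [mwry,wbb,skhdb] add [ayx] -> 9 lines: fmpz jwb fbzv lhc ayx aijij kzp hwqko wvc
Hunk 3: at line 1 remove [fbzv,lhc,ayx] add [xnl] -> 7 lines: fmpz jwb xnl aijij kzp hwqko wvc
Hunk 4: at line 3 remove [aijij,kzp] add [grz] -> 6 lines: fmpz jwb xnl grz hwqko wvc
Final line count: 6

Answer: 6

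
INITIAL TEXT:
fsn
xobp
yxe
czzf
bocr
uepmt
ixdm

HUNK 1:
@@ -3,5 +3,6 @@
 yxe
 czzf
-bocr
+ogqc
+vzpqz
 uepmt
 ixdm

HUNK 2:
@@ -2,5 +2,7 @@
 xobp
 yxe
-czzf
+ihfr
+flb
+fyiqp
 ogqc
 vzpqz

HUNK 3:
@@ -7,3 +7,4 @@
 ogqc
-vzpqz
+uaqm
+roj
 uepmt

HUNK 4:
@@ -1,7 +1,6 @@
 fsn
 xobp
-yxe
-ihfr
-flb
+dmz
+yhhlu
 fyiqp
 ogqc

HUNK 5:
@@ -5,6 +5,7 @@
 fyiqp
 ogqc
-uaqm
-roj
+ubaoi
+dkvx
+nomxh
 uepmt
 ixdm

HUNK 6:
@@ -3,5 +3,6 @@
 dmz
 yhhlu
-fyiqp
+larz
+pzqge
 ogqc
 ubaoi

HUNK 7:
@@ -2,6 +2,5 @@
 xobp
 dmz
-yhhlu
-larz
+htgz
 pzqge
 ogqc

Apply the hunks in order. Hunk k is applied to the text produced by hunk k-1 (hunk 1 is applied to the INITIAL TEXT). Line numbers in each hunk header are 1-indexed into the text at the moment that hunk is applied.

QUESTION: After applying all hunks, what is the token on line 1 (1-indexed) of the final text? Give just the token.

Hunk 1: at line 3 remove [bocr] add [ogqc,vzpqz] -> 8 lines: fsn xobp yxe czzf ogqc vzpqz uepmt ixdm
Hunk 2: at line 2 remove [czzf] add [ihfr,flb,fyiqp] -> 10 lines: fsn xobp yxe ihfr flb fyiqp ogqc vzpqz uepmt ixdm
Hunk 3: at line 7 remove [vzpqz] add [uaqm,roj] -> 11 lines: fsn xobp yxe ihfr flb fyiqp ogqc uaqm roj uepmt ixdm
Hunk 4: at line 1 remove [yxe,ihfr,flb] add [dmz,yhhlu] -> 10 lines: fsn xobp dmz yhhlu fyiqp ogqc uaqm roj uepmt ixdm
Hunk 5: at line 5 remove [uaqm,roj] add [ubaoi,dkvx,nomxh] -> 11 lines: fsn xobp dmz yhhlu fyiqp ogqc ubaoi dkvx nomxh uepmt ixdm
Hunk 6: at line 3 remove [fyiqp] add [larz,pzqge] -> 12 lines: fsn xobp dmz yhhlu larz pzqge ogqc ubaoi dkvx nomxh uepmt ixdm
Hunk 7: at line 2 remove [yhhlu,larz] add [htgz] -> 11 lines: fsn xobp dmz htgz pzqge ogqc ubaoi dkvx nomxh uepmt ixdm
Final line 1: fsn

Answer: fsn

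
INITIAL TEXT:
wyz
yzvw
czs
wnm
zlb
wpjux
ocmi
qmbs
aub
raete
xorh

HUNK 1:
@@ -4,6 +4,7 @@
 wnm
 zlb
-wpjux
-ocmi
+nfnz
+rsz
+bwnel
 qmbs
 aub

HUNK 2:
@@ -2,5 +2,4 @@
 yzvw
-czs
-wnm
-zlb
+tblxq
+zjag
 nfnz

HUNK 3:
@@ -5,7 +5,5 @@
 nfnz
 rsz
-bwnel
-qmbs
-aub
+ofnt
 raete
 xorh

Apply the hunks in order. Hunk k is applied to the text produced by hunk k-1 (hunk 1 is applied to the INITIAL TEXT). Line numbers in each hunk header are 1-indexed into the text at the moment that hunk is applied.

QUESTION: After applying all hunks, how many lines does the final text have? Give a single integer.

Hunk 1: at line 4 remove [wpjux,ocmi] add [nfnz,rsz,bwnel] -> 12 lines: wyz yzvw czs wnm zlb nfnz rsz bwnel qmbs aub raete xorh
Hunk 2: at line 2 remove [czs,wnm,zlb] add [tblxq,zjag] -> 11 lines: wyz yzvw tblxq zjag nfnz rsz bwnel qmbs aub raete xorh
Hunk 3: at line 5 remove [bwnel,qmbs,aub] add [ofnt] -> 9 lines: wyz yzvw tblxq zjag nfnz rsz ofnt raete xorh
Final line count: 9

Answer: 9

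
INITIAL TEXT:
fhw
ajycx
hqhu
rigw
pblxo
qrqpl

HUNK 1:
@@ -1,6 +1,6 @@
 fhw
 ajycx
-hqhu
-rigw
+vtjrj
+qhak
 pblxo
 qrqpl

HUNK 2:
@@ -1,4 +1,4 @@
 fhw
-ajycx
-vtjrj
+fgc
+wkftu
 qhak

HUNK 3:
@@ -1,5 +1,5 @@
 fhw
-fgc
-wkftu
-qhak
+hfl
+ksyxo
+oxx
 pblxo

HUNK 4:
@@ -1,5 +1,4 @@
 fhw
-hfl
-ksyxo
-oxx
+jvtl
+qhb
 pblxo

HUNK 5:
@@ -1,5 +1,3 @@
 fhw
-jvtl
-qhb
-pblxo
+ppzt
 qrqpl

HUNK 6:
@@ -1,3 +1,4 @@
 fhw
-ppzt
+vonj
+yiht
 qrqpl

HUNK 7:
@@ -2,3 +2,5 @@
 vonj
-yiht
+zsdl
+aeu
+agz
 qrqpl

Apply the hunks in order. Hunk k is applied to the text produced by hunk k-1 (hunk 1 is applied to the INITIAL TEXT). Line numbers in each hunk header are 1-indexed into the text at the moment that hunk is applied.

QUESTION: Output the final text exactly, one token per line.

Hunk 1: at line 1 remove [hqhu,rigw] add [vtjrj,qhak] -> 6 lines: fhw ajycx vtjrj qhak pblxo qrqpl
Hunk 2: at line 1 remove [ajycx,vtjrj] add [fgc,wkftu] -> 6 lines: fhw fgc wkftu qhak pblxo qrqpl
Hunk 3: at line 1 remove [fgc,wkftu,qhak] add [hfl,ksyxo,oxx] -> 6 lines: fhw hfl ksyxo oxx pblxo qrqpl
Hunk 4: at line 1 remove [hfl,ksyxo,oxx] add [jvtl,qhb] -> 5 lines: fhw jvtl qhb pblxo qrqpl
Hunk 5: at line 1 remove [jvtl,qhb,pblxo] add [ppzt] -> 3 lines: fhw ppzt qrqpl
Hunk 6: at line 1 remove [ppzt] add [vonj,yiht] -> 4 lines: fhw vonj yiht qrqpl
Hunk 7: at line 2 remove [yiht] add [zsdl,aeu,agz] -> 6 lines: fhw vonj zsdl aeu agz qrqpl

Answer: fhw
vonj
zsdl
aeu
agz
qrqpl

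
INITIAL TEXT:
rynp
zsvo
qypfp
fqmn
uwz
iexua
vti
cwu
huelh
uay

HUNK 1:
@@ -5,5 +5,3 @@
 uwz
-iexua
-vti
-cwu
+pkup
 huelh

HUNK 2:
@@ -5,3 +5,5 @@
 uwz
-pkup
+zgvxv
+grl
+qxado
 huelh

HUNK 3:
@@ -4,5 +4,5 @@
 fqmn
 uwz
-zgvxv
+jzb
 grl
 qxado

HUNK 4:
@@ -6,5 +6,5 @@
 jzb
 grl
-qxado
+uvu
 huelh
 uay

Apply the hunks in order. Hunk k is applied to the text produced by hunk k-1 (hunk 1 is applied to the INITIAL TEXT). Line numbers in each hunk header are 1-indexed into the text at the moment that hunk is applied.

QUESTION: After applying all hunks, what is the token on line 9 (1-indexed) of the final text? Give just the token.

Answer: huelh

Derivation:
Hunk 1: at line 5 remove [iexua,vti,cwu] add [pkup] -> 8 lines: rynp zsvo qypfp fqmn uwz pkup huelh uay
Hunk 2: at line 5 remove [pkup] add [zgvxv,grl,qxado] -> 10 lines: rynp zsvo qypfp fqmn uwz zgvxv grl qxado huelh uay
Hunk 3: at line 4 remove [zgvxv] add [jzb] -> 10 lines: rynp zsvo qypfp fqmn uwz jzb grl qxado huelh uay
Hunk 4: at line 6 remove [qxado] add [uvu] -> 10 lines: rynp zsvo qypfp fqmn uwz jzb grl uvu huelh uay
Final line 9: huelh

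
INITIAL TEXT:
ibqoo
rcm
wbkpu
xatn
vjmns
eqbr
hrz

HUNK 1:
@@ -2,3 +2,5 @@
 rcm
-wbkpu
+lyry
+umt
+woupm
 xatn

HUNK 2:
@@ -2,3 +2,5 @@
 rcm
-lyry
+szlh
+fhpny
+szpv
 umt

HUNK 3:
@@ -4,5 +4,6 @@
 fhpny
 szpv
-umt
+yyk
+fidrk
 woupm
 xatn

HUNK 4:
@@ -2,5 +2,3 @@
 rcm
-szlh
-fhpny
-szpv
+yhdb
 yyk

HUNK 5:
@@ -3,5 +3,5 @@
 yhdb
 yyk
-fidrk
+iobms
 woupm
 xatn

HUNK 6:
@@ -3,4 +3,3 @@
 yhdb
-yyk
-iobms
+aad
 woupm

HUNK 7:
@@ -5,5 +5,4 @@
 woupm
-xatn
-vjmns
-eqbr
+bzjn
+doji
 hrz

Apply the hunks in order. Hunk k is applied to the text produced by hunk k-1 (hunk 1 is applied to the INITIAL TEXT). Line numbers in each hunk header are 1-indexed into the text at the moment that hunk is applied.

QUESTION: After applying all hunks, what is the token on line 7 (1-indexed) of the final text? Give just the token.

Hunk 1: at line 2 remove [wbkpu] add [lyry,umt,woupm] -> 9 lines: ibqoo rcm lyry umt woupm xatn vjmns eqbr hrz
Hunk 2: at line 2 remove [lyry] add [szlh,fhpny,szpv] -> 11 lines: ibqoo rcm szlh fhpny szpv umt woupm xatn vjmns eqbr hrz
Hunk 3: at line 4 remove [umt] add [yyk,fidrk] -> 12 lines: ibqoo rcm szlh fhpny szpv yyk fidrk woupm xatn vjmns eqbr hrz
Hunk 4: at line 2 remove [szlh,fhpny,szpv] add [yhdb] -> 10 lines: ibqoo rcm yhdb yyk fidrk woupm xatn vjmns eqbr hrz
Hunk 5: at line 3 remove [fidrk] add [iobms] -> 10 lines: ibqoo rcm yhdb yyk iobms woupm xatn vjmns eqbr hrz
Hunk 6: at line 3 remove [yyk,iobms] add [aad] -> 9 lines: ibqoo rcm yhdb aad woupm xatn vjmns eqbr hrz
Hunk 7: at line 5 remove [xatn,vjmns,eqbr] add [bzjn,doji] -> 8 lines: ibqoo rcm yhdb aad woupm bzjn doji hrz
Final line 7: doji

Answer: doji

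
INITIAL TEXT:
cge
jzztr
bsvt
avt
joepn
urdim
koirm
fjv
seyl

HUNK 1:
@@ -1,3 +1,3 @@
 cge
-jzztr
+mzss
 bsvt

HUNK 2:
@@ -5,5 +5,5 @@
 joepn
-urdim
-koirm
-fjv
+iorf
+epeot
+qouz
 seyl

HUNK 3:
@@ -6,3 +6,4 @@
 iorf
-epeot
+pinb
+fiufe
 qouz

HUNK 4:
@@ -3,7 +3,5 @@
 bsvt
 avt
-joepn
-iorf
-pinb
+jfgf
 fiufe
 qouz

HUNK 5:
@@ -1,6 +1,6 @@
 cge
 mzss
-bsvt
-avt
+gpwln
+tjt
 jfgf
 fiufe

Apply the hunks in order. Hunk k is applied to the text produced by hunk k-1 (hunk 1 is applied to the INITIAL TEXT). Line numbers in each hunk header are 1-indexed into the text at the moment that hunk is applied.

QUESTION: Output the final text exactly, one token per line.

Answer: cge
mzss
gpwln
tjt
jfgf
fiufe
qouz
seyl

Derivation:
Hunk 1: at line 1 remove [jzztr] add [mzss] -> 9 lines: cge mzss bsvt avt joepn urdim koirm fjv seyl
Hunk 2: at line 5 remove [urdim,koirm,fjv] add [iorf,epeot,qouz] -> 9 lines: cge mzss bsvt avt joepn iorf epeot qouz seyl
Hunk 3: at line 6 remove [epeot] add [pinb,fiufe] -> 10 lines: cge mzss bsvt avt joepn iorf pinb fiufe qouz seyl
Hunk 4: at line 3 remove [joepn,iorf,pinb] add [jfgf] -> 8 lines: cge mzss bsvt avt jfgf fiufe qouz seyl
Hunk 5: at line 1 remove [bsvt,avt] add [gpwln,tjt] -> 8 lines: cge mzss gpwln tjt jfgf fiufe qouz seyl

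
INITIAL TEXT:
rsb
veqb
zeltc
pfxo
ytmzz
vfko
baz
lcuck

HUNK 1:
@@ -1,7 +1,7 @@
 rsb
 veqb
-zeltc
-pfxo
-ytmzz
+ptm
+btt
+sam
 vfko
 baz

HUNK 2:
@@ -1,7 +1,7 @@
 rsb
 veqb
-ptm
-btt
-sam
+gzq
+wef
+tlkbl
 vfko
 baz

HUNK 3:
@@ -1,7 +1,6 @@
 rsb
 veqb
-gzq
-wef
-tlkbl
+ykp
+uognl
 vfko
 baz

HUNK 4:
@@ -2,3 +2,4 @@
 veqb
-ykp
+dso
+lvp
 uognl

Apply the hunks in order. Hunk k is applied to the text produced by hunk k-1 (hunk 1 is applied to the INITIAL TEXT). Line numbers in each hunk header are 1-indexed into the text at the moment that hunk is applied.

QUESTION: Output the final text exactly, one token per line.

Hunk 1: at line 1 remove [zeltc,pfxo,ytmzz] add [ptm,btt,sam] -> 8 lines: rsb veqb ptm btt sam vfko baz lcuck
Hunk 2: at line 1 remove [ptm,btt,sam] add [gzq,wef,tlkbl] -> 8 lines: rsb veqb gzq wef tlkbl vfko baz lcuck
Hunk 3: at line 1 remove [gzq,wef,tlkbl] add [ykp,uognl] -> 7 lines: rsb veqb ykp uognl vfko baz lcuck
Hunk 4: at line 2 remove [ykp] add [dso,lvp] -> 8 lines: rsb veqb dso lvp uognl vfko baz lcuck

Answer: rsb
veqb
dso
lvp
uognl
vfko
baz
lcuck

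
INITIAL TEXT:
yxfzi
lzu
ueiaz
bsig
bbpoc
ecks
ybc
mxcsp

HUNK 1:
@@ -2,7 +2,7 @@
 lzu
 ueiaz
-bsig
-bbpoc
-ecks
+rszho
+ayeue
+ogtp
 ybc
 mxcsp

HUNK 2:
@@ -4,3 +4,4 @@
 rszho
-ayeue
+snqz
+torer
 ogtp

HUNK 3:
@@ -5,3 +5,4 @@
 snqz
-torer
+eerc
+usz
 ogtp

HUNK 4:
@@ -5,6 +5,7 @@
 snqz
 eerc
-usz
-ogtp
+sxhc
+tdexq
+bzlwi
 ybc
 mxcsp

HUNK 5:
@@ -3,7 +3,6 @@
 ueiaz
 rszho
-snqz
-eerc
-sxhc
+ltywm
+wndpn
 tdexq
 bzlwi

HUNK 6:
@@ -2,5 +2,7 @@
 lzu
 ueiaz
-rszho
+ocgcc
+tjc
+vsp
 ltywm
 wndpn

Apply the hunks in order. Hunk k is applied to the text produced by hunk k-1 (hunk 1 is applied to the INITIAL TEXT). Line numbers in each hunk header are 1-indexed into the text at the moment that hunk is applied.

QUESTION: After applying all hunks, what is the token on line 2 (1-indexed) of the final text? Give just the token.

Answer: lzu

Derivation:
Hunk 1: at line 2 remove [bsig,bbpoc,ecks] add [rszho,ayeue,ogtp] -> 8 lines: yxfzi lzu ueiaz rszho ayeue ogtp ybc mxcsp
Hunk 2: at line 4 remove [ayeue] add [snqz,torer] -> 9 lines: yxfzi lzu ueiaz rszho snqz torer ogtp ybc mxcsp
Hunk 3: at line 5 remove [torer] add [eerc,usz] -> 10 lines: yxfzi lzu ueiaz rszho snqz eerc usz ogtp ybc mxcsp
Hunk 4: at line 5 remove [usz,ogtp] add [sxhc,tdexq,bzlwi] -> 11 lines: yxfzi lzu ueiaz rszho snqz eerc sxhc tdexq bzlwi ybc mxcsp
Hunk 5: at line 3 remove [snqz,eerc,sxhc] add [ltywm,wndpn] -> 10 lines: yxfzi lzu ueiaz rszho ltywm wndpn tdexq bzlwi ybc mxcsp
Hunk 6: at line 2 remove [rszho] add [ocgcc,tjc,vsp] -> 12 lines: yxfzi lzu ueiaz ocgcc tjc vsp ltywm wndpn tdexq bzlwi ybc mxcsp
Final line 2: lzu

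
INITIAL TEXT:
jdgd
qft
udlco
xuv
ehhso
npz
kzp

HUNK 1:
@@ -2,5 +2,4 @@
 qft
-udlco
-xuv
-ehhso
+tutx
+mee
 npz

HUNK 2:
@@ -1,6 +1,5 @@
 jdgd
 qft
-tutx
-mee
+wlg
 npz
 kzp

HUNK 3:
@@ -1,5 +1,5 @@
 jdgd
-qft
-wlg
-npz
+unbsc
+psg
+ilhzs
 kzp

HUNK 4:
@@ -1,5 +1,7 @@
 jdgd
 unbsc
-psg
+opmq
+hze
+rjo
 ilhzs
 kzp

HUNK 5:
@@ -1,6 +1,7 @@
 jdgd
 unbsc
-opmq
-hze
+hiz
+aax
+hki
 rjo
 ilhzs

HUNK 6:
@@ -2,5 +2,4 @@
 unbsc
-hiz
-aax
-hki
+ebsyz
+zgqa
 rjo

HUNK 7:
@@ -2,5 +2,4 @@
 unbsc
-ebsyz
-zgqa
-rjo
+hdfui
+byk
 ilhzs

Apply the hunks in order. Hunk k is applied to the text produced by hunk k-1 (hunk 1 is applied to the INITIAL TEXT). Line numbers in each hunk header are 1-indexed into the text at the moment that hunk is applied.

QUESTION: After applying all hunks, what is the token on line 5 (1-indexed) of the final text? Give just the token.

Hunk 1: at line 2 remove [udlco,xuv,ehhso] add [tutx,mee] -> 6 lines: jdgd qft tutx mee npz kzp
Hunk 2: at line 1 remove [tutx,mee] add [wlg] -> 5 lines: jdgd qft wlg npz kzp
Hunk 3: at line 1 remove [qft,wlg,npz] add [unbsc,psg,ilhzs] -> 5 lines: jdgd unbsc psg ilhzs kzp
Hunk 4: at line 1 remove [psg] add [opmq,hze,rjo] -> 7 lines: jdgd unbsc opmq hze rjo ilhzs kzp
Hunk 5: at line 1 remove [opmq,hze] add [hiz,aax,hki] -> 8 lines: jdgd unbsc hiz aax hki rjo ilhzs kzp
Hunk 6: at line 2 remove [hiz,aax,hki] add [ebsyz,zgqa] -> 7 lines: jdgd unbsc ebsyz zgqa rjo ilhzs kzp
Hunk 7: at line 2 remove [ebsyz,zgqa,rjo] add [hdfui,byk] -> 6 lines: jdgd unbsc hdfui byk ilhzs kzp
Final line 5: ilhzs

Answer: ilhzs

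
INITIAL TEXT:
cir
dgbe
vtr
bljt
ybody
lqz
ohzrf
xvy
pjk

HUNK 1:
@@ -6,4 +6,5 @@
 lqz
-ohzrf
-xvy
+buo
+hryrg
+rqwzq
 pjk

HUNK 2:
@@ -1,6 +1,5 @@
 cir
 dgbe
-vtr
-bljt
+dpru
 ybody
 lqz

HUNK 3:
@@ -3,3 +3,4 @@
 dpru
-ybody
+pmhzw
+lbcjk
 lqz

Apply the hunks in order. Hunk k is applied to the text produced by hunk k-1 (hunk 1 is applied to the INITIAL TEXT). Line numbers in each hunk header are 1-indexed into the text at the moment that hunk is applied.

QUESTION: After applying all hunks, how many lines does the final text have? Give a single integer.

Answer: 10

Derivation:
Hunk 1: at line 6 remove [ohzrf,xvy] add [buo,hryrg,rqwzq] -> 10 lines: cir dgbe vtr bljt ybody lqz buo hryrg rqwzq pjk
Hunk 2: at line 1 remove [vtr,bljt] add [dpru] -> 9 lines: cir dgbe dpru ybody lqz buo hryrg rqwzq pjk
Hunk 3: at line 3 remove [ybody] add [pmhzw,lbcjk] -> 10 lines: cir dgbe dpru pmhzw lbcjk lqz buo hryrg rqwzq pjk
Final line count: 10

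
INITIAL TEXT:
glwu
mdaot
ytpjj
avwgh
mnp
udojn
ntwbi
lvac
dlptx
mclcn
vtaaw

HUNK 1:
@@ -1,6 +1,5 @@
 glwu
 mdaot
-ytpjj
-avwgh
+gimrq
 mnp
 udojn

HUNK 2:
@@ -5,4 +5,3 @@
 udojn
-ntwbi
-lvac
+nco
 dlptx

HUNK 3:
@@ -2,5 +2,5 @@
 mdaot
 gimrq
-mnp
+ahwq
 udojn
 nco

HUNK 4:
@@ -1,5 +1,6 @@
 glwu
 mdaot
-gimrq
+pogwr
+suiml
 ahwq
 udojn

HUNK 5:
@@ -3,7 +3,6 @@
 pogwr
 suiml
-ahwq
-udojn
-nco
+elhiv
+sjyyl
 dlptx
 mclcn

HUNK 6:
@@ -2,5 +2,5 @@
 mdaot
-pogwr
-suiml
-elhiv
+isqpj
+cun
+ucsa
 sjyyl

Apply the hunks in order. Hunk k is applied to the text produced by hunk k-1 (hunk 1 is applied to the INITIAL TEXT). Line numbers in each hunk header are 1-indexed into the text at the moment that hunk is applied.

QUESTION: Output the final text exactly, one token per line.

Answer: glwu
mdaot
isqpj
cun
ucsa
sjyyl
dlptx
mclcn
vtaaw

Derivation:
Hunk 1: at line 1 remove [ytpjj,avwgh] add [gimrq] -> 10 lines: glwu mdaot gimrq mnp udojn ntwbi lvac dlptx mclcn vtaaw
Hunk 2: at line 5 remove [ntwbi,lvac] add [nco] -> 9 lines: glwu mdaot gimrq mnp udojn nco dlptx mclcn vtaaw
Hunk 3: at line 2 remove [mnp] add [ahwq] -> 9 lines: glwu mdaot gimrq ahwq udojn nco dlptx mclcn vtaaw
Hunk 4: at line 1 remove [gimrq] add [pogwr,suiml] -> 10 lines: glwu mdaot pogwr suiml ahwq udojn nco dlptx mclcn vtaaw
Hunk 5: at line 3 remove [ahwq,udojn,nco] add [elhiv,sjyyl] -> 9 lines: glwu mdaot pogwr suiml elhiv sjyyl dlptx mclcn vtaaw
Hunk 6: at line 2 remove [pogwr,suiml,elhiv] add [isqpj,cun,ucsa] -> 9 lines: glwu mdaot isqpj cun ucsa sjyyl dlptx mclcn vtaaw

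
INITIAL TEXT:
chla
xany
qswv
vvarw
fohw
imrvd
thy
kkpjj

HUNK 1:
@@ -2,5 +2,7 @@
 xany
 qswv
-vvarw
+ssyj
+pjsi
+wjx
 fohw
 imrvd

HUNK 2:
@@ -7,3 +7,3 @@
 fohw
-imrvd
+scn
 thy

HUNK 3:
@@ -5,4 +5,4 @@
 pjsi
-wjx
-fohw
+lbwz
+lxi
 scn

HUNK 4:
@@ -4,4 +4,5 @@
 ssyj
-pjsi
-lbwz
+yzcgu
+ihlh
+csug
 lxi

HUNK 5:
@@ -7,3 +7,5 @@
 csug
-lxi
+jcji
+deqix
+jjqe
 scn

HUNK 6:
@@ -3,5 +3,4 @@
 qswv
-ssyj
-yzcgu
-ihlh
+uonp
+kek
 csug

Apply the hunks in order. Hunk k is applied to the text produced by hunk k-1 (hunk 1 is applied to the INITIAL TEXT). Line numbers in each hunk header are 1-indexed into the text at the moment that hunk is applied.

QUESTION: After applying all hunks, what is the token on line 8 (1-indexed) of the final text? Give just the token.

Answer: deqix

Derivation:
Hunk 1: at line 2 remove [vvarw] add [ssyj,pjsi,wjx] -> 10 lines: chla xany qswv ssyj pjsi wjx fohw imrvd thy kkpjj
Hunk 2: at line 7 remove [imrvd] add [scn] -> 10 lines: chla xany qswv ssyj pjsi wjx fohw scn thy kkpjj
Hunk 3: at line 5 remove [wjx,fohw] add [lbwz,lxi] -> 10 lines: chla xany qswv ssyj pjsi lbwz lxi scn thy kkpjj
Hunk 4: at line 4 remove [pjsi,lbwz] add [yzcgu,ihlh,csug] -> 11 lines: chla xany qswv ssyj yzcgu ihlh csug lxi scn thy kkpjj
Hunk 5: at line 7 remove [lxi] add [jcji,deqix,jjqe] -> 13 lines: chla xany qswv ssyj yzcgu ihlh csug jcji deqix jjqe scn thy kkpjj
Hunk 6: at line 3 remove [ssyj,yzcgu,ihlh] add [uonp,kek] -> 12 lines: chla xany qswv uonp kek csug jcji deqix jjqe scn thy kkpjj
Final line 8: deqix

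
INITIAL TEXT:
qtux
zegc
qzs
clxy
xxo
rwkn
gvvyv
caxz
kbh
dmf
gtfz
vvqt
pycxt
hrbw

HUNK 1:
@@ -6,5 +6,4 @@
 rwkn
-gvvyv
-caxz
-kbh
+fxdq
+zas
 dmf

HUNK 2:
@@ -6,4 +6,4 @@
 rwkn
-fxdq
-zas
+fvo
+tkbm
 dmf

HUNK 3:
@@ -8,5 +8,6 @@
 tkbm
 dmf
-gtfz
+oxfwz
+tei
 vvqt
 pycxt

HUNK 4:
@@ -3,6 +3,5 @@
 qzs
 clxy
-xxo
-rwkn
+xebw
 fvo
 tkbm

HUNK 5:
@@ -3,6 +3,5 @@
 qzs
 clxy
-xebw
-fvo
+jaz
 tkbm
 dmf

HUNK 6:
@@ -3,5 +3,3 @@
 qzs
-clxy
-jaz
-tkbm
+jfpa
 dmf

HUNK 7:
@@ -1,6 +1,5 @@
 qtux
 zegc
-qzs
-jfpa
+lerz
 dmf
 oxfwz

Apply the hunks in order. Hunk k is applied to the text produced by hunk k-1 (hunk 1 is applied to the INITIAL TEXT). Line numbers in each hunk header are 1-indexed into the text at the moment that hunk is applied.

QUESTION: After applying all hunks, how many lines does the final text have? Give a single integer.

Answer: 9

Derivation:
Hunk 1: at line 6 remove [gvvyv,caxz,kbh] add [fxdq,zas] -> 13 lines: qtux zegc qzs clxy xxo rwkn fxdq zas dmf gtfz vvqt pycxt hrbw
Hunk 2: at line 6 remove [fxdq,zas] add [fvo,tkbm] -> 13 lines: qtux zegc qzs clxy xxo rwkn fvo tkbm dmf gtfz vvqt pycxt hrbw
Hunk 3: at line 8 remove [gtfz] add [oxfwz,tei] -> 14 lines: qtux zegc qzs clxy xxo rwkn fvo tkbm dmf oxfwz tei vvqt pycxt hrbw
Hunk 4: at line 3 remove [xxo,rwkn] add [xebw] -> 13 lines: qtux zegc qzs clxy xebw fvo tkbm dmf oxfwz tei vvqt pycxt hrbw
Hunk 5: at line 3 remove [xebw,fvo] add [jaz] -> 12 lines: qtux zegc qzs clxy jaz tkbm dmf oxfwz tei vvqt pycxt hrbw
Hunk 6: at line 3 remove [clxy,jaz,tkbm] add [jfpa] -> 10 lines: qtux zegc qzs jfpa dmf oxfwz tei vvqt pycxt hrbw
Hunk 7: at line 1 remove [qzs,jfpa] add [lerz] -> 9 lines: qtux zegc lerz dmf oxfwz tei vvqt pycxt hrbw
Final line count: 9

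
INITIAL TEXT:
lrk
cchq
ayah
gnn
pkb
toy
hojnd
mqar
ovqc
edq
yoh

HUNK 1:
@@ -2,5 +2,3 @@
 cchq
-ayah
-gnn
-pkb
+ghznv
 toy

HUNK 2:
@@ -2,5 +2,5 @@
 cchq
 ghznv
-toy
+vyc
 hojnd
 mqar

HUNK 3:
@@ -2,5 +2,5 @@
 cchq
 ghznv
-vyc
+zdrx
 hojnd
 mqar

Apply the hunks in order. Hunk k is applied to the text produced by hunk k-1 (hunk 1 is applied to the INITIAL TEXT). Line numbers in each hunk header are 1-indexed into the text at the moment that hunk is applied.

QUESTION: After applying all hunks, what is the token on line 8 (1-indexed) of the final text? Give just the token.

Hunk 1: at line 2 remove [ayah,gnn,pkb] add [ghznv] -> 9 lines: lrk cchq ghznv toy hojnd mqar ovqc edq yoh
Hunk 2: at line 2 remove [toy] add [vyc] -> 9 lines: lrk cchq ghznv vyc hojnd mqar ovqc edq yoh
Hunk 3: at line 2 remove [vyc] add [zdrx] -> 9 lines: lrk cchq ghznv zdrx hojnd mqar ovqc edq yoh
Final line 8: edq

Answer: edq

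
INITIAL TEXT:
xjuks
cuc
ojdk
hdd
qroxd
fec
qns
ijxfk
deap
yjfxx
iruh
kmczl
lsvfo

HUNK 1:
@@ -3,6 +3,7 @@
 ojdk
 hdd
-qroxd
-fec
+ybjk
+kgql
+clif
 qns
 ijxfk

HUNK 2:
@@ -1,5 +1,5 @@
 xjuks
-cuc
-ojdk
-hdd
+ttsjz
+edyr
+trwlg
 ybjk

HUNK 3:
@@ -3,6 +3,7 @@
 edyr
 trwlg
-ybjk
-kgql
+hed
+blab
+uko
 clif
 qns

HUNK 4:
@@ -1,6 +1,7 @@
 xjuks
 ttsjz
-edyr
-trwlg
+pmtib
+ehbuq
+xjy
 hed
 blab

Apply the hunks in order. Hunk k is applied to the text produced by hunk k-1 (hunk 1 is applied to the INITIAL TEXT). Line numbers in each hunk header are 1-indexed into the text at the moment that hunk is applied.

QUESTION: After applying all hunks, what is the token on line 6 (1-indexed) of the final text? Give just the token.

Answer: hed

Derivation:
Hunk 1: at line 3 remove [qroxd,fec] add [ybjk,kgql,clif] -> 14 lines: xjuks cuc ojdk hdd ybjk kgql clif qns ijxfk deap yjfxx iruh kmczl lsvfo
Hunk 2: at line 1 remove [cuc,ojdk,hdd] add [ttsjz,edyr,trwlg] -> 14 lines: xjuks ttsjz edyr trwlg ybjk kgql clif qns ijxfk deap yjfxx iruh kmczl lsvfo
Hunk 3: at line 3 remove [ybjk,kgql] add [hed,blab,uko] -> 15 lines: xjuks ttsjz edyr trwlg hed blab uko clif qns ijxfk deap yjfxx iruh kmczl lsvfo
Hunk 4: at line 1 remove [edyr,trwlg] add [pmtib,ehbuq,xjy] -> 16 lines: xjuks ttsjz pmtib ehbuq xjy hed blab uko clif qns ijxfk deap yjfxx iruh kmczl lsvfo
Final line 6: hed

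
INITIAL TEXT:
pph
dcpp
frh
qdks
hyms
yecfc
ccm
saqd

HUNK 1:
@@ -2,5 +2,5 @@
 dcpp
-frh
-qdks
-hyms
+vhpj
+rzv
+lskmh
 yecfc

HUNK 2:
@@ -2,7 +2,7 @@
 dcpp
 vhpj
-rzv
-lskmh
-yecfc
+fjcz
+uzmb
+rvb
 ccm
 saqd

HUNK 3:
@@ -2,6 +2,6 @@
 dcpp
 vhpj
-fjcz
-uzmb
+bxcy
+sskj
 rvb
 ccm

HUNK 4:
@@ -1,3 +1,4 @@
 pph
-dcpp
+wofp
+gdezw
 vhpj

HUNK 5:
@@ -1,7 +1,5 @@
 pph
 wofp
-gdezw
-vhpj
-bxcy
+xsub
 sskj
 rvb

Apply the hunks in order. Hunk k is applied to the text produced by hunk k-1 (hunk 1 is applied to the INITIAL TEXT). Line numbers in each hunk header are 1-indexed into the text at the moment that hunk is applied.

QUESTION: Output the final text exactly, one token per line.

Hunk 1: at line 2 remove [frh,qdks,hyms] add [vhpj,rzv,lskmh] -> 8 lines: pph dcpp vhpj rzv lskmh yecfc ccm saqd
Hunk 2: at line 2 remove [rzv,lskmh,yecfc] add [fjcz,uzmb,rvb] -> 8 lines: pph dcpp vhpj fjcz uzmb rvb ccm saqd
Hunk 3: at line 2 remove [fjcz,uzmb] add [bxcy,sskj] -> 8 lines: pph dcpp vhpj bxcy sskj rvb ccm saqd
Hunk 4: at line 1 remove [dcpp] add [wofp,gdezw] -> 9 lines: pph wofp gdezw vhpj bxcy sskj rvb ccm saqd
Hunk 5: at line 1 remove [gdezw,vhpj,bxcy] add [xsub] -> 7 lines: pph wofp xsub sskj rvb ccm saqd

Answer: pph
wofp
xsub
sskj
rvb
ccm
saqd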